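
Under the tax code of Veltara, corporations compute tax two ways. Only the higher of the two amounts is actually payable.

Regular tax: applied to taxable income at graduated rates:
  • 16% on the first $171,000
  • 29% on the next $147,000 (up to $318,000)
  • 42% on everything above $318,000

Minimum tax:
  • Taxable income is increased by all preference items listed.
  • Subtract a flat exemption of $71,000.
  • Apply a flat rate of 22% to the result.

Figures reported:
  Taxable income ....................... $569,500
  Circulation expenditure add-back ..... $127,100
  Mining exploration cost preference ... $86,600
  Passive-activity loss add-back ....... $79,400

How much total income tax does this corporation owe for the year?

$175,620

Minimum tax:
  Adjusted income: $569,500 + $127,100 + $86,600 + $79,400 = $862,600
  Less exemption $71,000 → base $791,600
  $791,600 × 22% = $174,152

Regular tax:
  $171,000 × 16% = $27,360
  $147,000 × 29% = $42,630
  $251,500 × 42% = $105,630
  → $175,620

$175,620 > $174,152, so the regular tax governs.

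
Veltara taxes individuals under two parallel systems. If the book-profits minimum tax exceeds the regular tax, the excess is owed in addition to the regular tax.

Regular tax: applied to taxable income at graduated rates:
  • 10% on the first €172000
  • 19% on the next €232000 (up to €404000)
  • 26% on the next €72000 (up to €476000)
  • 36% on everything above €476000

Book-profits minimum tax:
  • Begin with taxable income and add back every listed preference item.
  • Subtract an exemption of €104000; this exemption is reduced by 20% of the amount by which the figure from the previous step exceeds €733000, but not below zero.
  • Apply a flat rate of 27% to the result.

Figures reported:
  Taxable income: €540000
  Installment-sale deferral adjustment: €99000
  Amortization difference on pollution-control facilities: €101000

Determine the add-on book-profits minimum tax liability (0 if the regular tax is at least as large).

€69058

Book-profits minimum tax:
  Adjusted income: €540000 + €99000 + €101000 = €740000
  Exemption: €104000 − 20% × (€740000 − €733000) = €104000 − €1400 = €102600
  Base: €740000 − €102600 = €637400
  €637400 × 27% = €172098

Regular tax:
  €172000 × 10% = €17200
  €232000 × 19% = €44080
  €72000 × 26% = €18720
  €64000 × 36% = €23040
  → €103040

Excess of book-profits minimum tax over regular tax: €172098 − €103040 = €69058.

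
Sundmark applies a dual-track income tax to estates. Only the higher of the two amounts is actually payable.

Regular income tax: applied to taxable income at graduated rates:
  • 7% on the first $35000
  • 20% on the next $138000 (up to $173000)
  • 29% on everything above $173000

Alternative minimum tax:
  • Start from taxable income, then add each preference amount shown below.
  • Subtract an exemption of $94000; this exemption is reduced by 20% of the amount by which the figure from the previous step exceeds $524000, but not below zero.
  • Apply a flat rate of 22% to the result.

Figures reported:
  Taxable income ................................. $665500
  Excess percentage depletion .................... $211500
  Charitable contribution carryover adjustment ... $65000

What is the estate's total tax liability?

Regular income tax:
  $35000 × 7% = $2450
  $138000 × 20% = $27600
  $492500 × 29% = $142825
  → $172875

Alternative minimum tax:
  Adjusted income: $665500 + $211500 + $65000 = $942000
  Exemption: $94000 − 20% × ($942000 − $524000) = $94000 − $83600 = $10400
  Base: $942000 − $10400 = $931600
  $931600 × 22% = $204952

$204952 > $172875, so the alternative minimum tax is the binding amount.

$204952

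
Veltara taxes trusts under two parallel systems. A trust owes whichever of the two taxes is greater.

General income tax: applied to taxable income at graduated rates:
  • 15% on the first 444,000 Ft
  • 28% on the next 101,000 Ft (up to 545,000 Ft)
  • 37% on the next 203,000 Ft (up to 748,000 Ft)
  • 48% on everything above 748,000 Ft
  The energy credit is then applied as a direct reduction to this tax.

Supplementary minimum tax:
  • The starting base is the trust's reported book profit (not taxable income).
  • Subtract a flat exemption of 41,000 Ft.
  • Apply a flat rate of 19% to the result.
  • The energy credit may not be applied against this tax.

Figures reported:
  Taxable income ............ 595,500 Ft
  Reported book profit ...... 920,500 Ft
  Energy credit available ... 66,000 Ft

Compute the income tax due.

167,105 Ft

General income tax:
  444,000 Ft × 15% = 66,600 Ft
  101,000 Ft × 28% = 28,280 Ft
  50,500 Ft × 37% = 18,685 Ft
  → 113,565 Ft
  Less energy credit 66,000 Ft → 47,565 Ft

Supplementary minimum tax:
  Base (reported book profit): 920,500 Ft
  Less exemption 41,000 Ft → base 879,500 Ft
  879,500 Ft × 19% = 167,105 Ft

167,105 Ft > 47,565 Ft, so the supplementary minimum tax is the binding amount.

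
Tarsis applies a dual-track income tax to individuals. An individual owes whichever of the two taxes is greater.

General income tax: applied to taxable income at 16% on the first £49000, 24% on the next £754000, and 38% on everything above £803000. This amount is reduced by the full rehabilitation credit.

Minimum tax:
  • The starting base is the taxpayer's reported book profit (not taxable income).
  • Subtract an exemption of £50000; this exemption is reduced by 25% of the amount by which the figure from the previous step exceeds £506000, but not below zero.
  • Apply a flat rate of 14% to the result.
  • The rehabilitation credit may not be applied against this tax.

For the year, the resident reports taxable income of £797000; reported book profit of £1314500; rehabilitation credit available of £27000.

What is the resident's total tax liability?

£184030

Minimum tax:
  Base (reported book profit): £1314500
  Exemption: 25% × (£1314500 − £506000) = £202125 ≥ £50000, so the exemption is fully phased out
  Base: £1314500 − £0 = £1314500
  £1314500 × 14% = £184030

General income tax:
  £49000 × 16% = £7840
  £748000 × 24% = £179520
  → £187360
  Less rehabilitation credit £27000 → £160360

£184030 > £160360, so the minimum tax is the binding amount.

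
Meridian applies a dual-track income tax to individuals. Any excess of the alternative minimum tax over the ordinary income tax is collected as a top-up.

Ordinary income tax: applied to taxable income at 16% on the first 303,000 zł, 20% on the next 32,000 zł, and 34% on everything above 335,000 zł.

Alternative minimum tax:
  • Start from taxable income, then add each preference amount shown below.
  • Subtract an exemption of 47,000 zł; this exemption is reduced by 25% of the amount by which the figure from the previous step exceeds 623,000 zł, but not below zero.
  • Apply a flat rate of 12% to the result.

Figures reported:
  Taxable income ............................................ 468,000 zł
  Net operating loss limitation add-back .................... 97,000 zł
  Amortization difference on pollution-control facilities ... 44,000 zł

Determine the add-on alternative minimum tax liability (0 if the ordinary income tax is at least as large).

0 zł

Ordinary income tax:
  303,000 zł × 16% = 48,480 zł
  32,000 zł × 20% = 6,400 zł
  133,000 zł × 34% = 45,220 zł
  → 100,100 zł

Alternative minimum tax:
  Adjusted income: 468,000 zł + 97,000 zł + 44,000 zł = 609,000 zł
  Exemption: 609,000 zł ≤ 623,000 zł, so full 47,000 zł applies
  Base: 609,000 zł − 47,000 zł = 562,000 zł
  562,000 zł × 12% = 67,440 zł

67,440 zł ≤ 100,100 zł, so no add-on is due.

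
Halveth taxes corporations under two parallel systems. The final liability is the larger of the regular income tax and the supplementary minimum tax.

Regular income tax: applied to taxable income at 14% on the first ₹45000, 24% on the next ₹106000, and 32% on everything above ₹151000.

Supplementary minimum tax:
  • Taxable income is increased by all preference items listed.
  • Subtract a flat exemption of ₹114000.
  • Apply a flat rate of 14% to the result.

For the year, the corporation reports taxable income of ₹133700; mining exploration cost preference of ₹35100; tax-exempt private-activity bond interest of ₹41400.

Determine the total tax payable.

Regular income tax:
  ₹45000 × 14% = ₹6300
  ₹88700 × 24% = ₹21288
  → ₹27588

Supplementary minimum tax:
  Adjusted income: ₹133700 + ₹35100 + ₹41400 = ₹210200
  Less exemption ₹114000 → base ₹96200
  ₹96200 × 14% = ₹13468

₹27588 > ₹13468, so the regular income tax governs.

₹27588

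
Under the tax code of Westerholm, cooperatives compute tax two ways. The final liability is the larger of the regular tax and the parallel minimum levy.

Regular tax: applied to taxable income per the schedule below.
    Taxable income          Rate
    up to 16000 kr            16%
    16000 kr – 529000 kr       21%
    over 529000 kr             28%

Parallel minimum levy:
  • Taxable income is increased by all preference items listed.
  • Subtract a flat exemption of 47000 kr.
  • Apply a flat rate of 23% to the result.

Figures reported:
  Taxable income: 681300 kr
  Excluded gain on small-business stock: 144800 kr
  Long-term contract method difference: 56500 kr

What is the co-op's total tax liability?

192188 kr

Regular tax:
  16000 kr × 16% = 2560 kr
  513000 kr × 21% = 107730 kr
  152300 kr × 28% = 42644 kr
  → 152934 kr

Parallel minimum levy:
  Adjusted income: 681300 kr + 144800 kr + 56500 kr = 882600 kr
  Less exemption 47000 kr → base 835600 kr
  835600 kr × 23% = 192188 kr

192188 kr > 152934 kr, so the parallel minimum levy is the binding amount.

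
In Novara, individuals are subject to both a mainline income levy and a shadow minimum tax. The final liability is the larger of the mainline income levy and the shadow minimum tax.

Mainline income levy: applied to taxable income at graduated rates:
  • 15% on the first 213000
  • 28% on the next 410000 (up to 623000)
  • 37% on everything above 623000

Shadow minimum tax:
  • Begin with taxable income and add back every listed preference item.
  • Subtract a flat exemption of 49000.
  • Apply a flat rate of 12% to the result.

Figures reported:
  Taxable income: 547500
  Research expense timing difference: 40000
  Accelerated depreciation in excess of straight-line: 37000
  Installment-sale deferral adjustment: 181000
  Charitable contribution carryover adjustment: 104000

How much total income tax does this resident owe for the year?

Shadow minimum tax:
  Adjusted income: 547500 + 40000 + 37000 + 181000 + 104000 = 909500
  Less exemption 49000 → base 860500
  860500 × 12% = 103260

Mainline income levy:
  213000 × 15% = 31950
  334500 × 28% = 93660
  → 125610

125610 > 103260, so the mainline income levy governs.

125610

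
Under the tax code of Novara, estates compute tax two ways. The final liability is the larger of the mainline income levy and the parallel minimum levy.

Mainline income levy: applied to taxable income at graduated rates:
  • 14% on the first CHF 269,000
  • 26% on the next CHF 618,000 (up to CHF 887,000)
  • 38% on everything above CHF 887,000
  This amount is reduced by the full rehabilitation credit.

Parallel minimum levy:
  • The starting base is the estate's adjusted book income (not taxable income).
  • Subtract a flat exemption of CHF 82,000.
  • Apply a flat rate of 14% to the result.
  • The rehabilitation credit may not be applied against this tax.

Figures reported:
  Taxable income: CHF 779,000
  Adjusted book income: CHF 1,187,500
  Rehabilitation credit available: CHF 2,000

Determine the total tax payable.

Mainline income levy:
  CHF 269,000 × 14% = CHF 37,660
  CHF 510,000 × 26% = CHF 132,600
  → CHF 170,260
  Less rehabilitation credit CHF 2,000 → CHF 168,260

Parallel minimum levy:
  Base (adjusted book income): CHF 1,187,500
  Less exemption CHF 82,000 → base CHF 1,105,500
  CHF 1,105,500 × 14% = CHF 154,770

CHF 168,260 > CHF 154,770, so the mainline income levy governs.

CHF 168,260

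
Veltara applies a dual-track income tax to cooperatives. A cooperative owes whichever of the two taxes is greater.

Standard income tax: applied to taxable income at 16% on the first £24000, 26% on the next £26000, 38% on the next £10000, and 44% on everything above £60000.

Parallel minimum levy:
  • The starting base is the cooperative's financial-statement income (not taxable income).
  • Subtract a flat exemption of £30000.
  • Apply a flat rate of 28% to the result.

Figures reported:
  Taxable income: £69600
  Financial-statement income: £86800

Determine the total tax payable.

Standard income tax:
  £24000 × 16% = £3840
  £26000 × 26% = £6760
  £10000 × 38% = £3800
  £9600 × 44% = £4224
  → £18624

Parallel minimum levy:
  Base (financial-statement income): £86800
  Less exemption £30000 → base £56800
  £56800 × 28% = £15904

£18624 > £15904, so the standard income tax governs.

£18624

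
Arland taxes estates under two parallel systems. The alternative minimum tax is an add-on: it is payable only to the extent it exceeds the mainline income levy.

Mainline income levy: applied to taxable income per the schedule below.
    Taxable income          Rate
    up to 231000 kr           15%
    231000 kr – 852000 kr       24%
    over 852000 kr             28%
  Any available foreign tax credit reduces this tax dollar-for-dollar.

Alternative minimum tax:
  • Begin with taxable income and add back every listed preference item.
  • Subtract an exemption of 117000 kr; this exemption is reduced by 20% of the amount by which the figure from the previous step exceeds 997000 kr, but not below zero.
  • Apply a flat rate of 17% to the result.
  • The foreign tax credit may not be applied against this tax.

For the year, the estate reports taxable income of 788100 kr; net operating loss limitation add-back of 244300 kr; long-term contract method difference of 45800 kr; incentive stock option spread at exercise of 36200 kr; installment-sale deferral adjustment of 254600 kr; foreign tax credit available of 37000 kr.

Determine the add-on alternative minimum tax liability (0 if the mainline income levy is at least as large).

94134 kr

Mainline income levy:
  231000 kr × 15% = 34650 kr
  557100 kr × 24% = 133704 kr
  → 168354 kr
  Less foreign tax credit 37000 kr → 131354 kr

Alternative minimum tax:
  Adjusted income: 788100 kr + 244300 kr + 45800 kr + 36200 kr + 254600 kr = 1369000 kr
  Exemption: 117000 kr − 20% × (1369000 kr − 997000 kr) = 117000 kr − 74400 kr = 42600 kr
  Base: 1369000 kr − 42600 kr = 1326400 kr
  1326400 kr × 17% = 225488 kr

Excess of alternative minimum tax over mainline income levy: 225488 kr − 131354 kr = 94134 kr.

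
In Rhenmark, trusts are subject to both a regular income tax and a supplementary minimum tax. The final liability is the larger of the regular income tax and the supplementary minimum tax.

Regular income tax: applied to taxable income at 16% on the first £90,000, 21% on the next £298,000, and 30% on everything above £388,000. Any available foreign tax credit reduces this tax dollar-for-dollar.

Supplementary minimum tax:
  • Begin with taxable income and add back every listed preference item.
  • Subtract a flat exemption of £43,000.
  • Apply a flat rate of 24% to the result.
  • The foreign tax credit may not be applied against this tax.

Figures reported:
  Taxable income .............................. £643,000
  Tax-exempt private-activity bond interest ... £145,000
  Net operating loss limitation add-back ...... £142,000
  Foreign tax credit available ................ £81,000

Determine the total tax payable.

Regular income tax:
  £90,000 × 16% = £14,400
  £298,000 × 21% = £62,580
  £255,000 × 30% = £76,500
  → £153,480
  Less foreign tax credit £81,000 → £72,480

Supplementary minimum tax:
  Adjusted income: £643,000 + £145,000 + £142,000 = £930,000
  Less exemption £43,000 → base £887,000
  £887,000 × 24% = £212,880

£212,880 > £72,480, so the supplementary minimum tax is the binding amount.

£212,880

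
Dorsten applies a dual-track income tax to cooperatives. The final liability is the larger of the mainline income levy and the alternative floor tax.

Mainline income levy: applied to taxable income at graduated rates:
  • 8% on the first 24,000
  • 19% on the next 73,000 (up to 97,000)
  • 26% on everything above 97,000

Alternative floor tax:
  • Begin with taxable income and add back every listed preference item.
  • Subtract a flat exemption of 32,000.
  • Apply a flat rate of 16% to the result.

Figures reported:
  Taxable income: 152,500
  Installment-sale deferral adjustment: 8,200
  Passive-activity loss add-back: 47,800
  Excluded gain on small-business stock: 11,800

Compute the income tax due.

30,220

Alternative floor tax:
  Adjusted income: 152,500 + 8,200 + 47,800 + 11,800 = 220,300
  Less exemption 32,000 → base 188,300
  188,300 × 16% = 30,128

Mainline income levy:
  24,000 × 8% = 1,920
  73,000 × 19% = 13,870
  55,500 × 26% = 14,430
  → 30,220

30,220 > 30,128, so the mainline income levy governs.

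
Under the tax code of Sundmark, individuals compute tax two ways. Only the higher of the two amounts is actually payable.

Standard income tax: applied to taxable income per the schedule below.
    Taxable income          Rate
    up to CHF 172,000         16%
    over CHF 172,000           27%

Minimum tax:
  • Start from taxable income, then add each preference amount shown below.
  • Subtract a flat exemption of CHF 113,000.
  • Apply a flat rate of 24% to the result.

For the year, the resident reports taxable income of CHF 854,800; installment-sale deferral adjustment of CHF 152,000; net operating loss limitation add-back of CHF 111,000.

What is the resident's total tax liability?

CHF 241,152

Standard income tax:
  CHF 172,000 × 16% = CHF 27,520
  CHF 682,800 × 27% = CHF 184,356
  → CHF 211,876

Minimum tax:
  Adjusted income: CHF 854,800 + CHF 152,000 + CHF 111,000 = CHF 1,117,800
  Less exemption CHF 113,000 → base CHF 1,004,800
  CHF 1,004,800 × 24% = CHF 241,152

CHF 241,152 > CHF 211,876, so the minimum tax is the binding amount.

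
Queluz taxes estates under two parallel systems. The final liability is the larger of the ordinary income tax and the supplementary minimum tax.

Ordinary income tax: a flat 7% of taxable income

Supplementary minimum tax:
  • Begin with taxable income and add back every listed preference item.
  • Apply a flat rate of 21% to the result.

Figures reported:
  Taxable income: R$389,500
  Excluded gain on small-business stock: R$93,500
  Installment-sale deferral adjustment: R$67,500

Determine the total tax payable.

Ordinary income tax:
  R$389,500 × 7% = R$27,265

Supplementary minimum tax:
  Adjusted income: R$389,500 + R$93,500 + R$67,500 = R$550,500
  R$550,500 × 21% = R$115,605

R$115,605 > R$27,265, so the supplementary minimum tax is the binding amount.

R$115,605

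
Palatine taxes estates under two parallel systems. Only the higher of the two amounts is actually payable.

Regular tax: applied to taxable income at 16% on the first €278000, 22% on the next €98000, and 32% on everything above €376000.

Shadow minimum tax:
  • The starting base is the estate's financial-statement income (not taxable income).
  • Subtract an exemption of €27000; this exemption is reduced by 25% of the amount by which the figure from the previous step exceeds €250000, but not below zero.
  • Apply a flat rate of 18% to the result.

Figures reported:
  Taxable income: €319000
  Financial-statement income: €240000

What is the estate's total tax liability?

€53500

Shadow minimum tax:
  Base (financial-statement income): €240000
  Exemption: €240000 ≤ €250000, so full €27000 applies
  Base: €240000 − €27000 = €213000
  €213000 × 18% = €38340

Regular tax:
  €278000 × 16% = €44480
  €41000 × 22% = €9020
  → €53500

€53500 > €38340, so the regular tax governs.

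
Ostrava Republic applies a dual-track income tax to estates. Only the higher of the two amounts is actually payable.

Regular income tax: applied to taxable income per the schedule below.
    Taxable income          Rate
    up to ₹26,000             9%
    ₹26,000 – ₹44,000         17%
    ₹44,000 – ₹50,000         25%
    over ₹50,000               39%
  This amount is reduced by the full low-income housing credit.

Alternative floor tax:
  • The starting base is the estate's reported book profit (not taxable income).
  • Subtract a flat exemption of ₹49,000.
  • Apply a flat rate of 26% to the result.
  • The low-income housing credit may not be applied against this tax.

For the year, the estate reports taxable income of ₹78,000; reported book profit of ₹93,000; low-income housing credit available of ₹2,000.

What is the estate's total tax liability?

Regular income tax:
  ₹26,000 × 9% = ₹2,340
  ₹18,000 × 17% = ₹3,060
  ₹6,000 × 25% = ₹1,500
  ₹28,000 × 39% = ₹10,920
  → ₹17,820
  Less low-income housing credit ₹2,000 → ₹15,820

Alternative floor tax:
  Base (reported book profit): ₹93,000
  Less exemption ₹49,000 → base ₹44,000
  ₹44,000 × 26% = ₹11,440

₹15,820 > ₹11,440, so the regular income tax governs.

₹15,820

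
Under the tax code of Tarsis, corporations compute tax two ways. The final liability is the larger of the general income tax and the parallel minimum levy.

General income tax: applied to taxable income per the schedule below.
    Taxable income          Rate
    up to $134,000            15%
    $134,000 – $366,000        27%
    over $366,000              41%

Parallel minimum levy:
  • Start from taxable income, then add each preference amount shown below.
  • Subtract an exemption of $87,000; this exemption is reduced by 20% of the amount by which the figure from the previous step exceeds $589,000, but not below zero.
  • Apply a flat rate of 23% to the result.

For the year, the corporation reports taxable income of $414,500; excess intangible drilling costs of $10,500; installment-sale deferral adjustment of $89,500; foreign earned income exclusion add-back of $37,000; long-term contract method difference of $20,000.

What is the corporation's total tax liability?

Parallel minimum levy:
  Adjusted income: $414,500 + $10,500 + $89,500 + $37,000 + $20,000 = $571,500
  Exemption: $571,500 ≤ $589,000, so full $87,000 applies
  Base: $571,500 − $87,000 = $484,500
  $484,500 × 23% = $111,435

General income tax:
  $134,000 × 15% = $20,100
  $232,000 × 27% = $62,640
  $48,500 × 41% = $19,885
  → $102,625

$111,435 > $102,625, so the parallel minimum levy is the binding amount.

$111,435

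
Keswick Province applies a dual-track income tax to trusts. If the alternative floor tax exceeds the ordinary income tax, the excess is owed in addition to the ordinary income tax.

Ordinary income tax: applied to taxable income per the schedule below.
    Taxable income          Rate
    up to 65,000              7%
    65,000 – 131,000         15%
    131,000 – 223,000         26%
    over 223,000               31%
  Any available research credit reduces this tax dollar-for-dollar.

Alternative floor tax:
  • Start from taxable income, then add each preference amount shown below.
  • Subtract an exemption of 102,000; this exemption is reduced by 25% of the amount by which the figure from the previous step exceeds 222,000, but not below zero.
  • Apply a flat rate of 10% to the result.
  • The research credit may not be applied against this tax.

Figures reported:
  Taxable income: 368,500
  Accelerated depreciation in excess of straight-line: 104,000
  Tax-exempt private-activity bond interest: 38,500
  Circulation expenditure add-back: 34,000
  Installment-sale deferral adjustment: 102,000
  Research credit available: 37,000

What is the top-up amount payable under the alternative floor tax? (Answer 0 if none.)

18,225

Ordinary income tax:
  65,000 × 7% = 4,550
  66,000 × 15% = 9,900
  92,000 × 26% = 23,920
  145,500 × 31% = 45,105
  → 83,475
  Less research credit 37,000 → 46,475

Alternative floor tax:
  Adjusted income: 368,500 + 104,000 + 38,500 + 34,000 + 102,000 = 647,000
  Exemption: 25% × (647,000 − 222,000) = 106,250 ≥ 102,000, so the exemption is fully phased out
  Base: 647,000 − 0 = 647,000
  647,000 × 10% = 64,700

Excess of alternative floor tax over ordinary income tax: 64,700 − 46,475 = 18,225.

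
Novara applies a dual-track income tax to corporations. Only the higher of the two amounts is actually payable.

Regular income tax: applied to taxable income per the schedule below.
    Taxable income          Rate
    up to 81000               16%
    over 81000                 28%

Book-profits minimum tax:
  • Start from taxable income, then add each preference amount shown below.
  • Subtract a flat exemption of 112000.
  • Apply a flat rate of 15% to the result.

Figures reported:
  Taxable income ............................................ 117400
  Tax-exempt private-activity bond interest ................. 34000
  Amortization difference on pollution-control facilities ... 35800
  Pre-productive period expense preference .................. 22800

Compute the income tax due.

23152

Book-profits minimum tax:
  Adjusted income: 117400 + 34000 + 35800 + 22800 = 210000
  Less exemption 112000 → base 98000
  98000 × 15% = 14700

Regular income tax:
  81000 × 16% = 12960
  36400 × 28% = 10192
  → 23152

23152 > 14700, so the regular income tax governs.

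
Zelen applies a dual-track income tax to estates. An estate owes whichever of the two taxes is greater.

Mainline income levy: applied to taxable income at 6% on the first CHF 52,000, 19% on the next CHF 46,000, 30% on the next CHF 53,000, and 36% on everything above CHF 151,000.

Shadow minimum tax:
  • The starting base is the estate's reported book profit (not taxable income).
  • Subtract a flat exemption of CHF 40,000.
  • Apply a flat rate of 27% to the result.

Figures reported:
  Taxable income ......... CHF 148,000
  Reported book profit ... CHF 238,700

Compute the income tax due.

Mainline income levy:
  CHF 52,000 × 6% = CHF 3,120
  CHF 46,000 × 19% = CHF 8,740
  CHF 50,000 × 30% = CHF 15,000
  → CHF 26,860

Shadow minimum tax:
  Base (reported book profit): CHF 238,700
  Less exemption CHF 40,000 → base CHF 198,700
  CHF 198,700 × 27% = CHF 53,649

CHF 53,649 > CHF 26,860, so the shadow minimum tax is the binding amount.

CHF 53,649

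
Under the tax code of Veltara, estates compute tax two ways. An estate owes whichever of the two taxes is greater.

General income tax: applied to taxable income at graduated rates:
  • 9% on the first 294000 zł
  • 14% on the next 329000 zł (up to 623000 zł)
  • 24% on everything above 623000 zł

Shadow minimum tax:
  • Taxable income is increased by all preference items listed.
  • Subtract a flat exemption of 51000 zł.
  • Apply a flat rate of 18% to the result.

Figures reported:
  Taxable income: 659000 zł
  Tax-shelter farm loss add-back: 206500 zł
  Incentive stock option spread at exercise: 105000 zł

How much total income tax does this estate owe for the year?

165510 zł

General income tax:
  294000 zł × 9% = 26460 zł
  329000 zł × 14% = 46060 zł
  36000 zł × 24% = 8640 zł
  → 81160 zł

Shadow minimum tax:
  Adjusted income: 659000 zł + 206500 zł + 105000 zł = 970500 zł
  Less exemption 51000 zł → base 919500 zł
  919500 zł × 18% = 165510 zł

165510 zł > 81160 zł, so the shadow minimum tax is the binding amount.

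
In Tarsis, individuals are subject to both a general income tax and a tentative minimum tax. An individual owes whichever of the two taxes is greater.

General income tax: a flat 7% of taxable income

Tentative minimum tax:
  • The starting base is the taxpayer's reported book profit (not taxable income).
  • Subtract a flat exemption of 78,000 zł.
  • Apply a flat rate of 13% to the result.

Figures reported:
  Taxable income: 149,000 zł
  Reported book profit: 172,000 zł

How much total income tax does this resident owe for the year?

12,220 zł

Tentative minimum tax:
  Base (reported book profit): 172,000 zł
  Less exemption 78,000 zł → base 94,000 zł
  94,000 zł × 13% = 12,220 zł

General income tax:
  149,000 zł × 7% = 10,430 zł

12,220 zł > 10,430 zł, so the tentative minimum tax is the binding amount.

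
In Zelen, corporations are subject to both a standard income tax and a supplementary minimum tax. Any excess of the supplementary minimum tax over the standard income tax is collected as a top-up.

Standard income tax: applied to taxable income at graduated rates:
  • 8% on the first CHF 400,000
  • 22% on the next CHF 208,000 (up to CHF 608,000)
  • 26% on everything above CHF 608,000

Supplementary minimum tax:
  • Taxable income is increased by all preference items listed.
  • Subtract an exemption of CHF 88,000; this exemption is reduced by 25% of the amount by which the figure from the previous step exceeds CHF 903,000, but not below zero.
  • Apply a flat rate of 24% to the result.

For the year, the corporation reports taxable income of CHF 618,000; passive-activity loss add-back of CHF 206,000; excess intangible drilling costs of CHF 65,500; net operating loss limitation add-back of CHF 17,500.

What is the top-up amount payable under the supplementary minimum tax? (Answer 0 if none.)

CHF 116,440

Standard income tax:
  CHF 400,000 × 8% = CHF 32,000
  CHF 208,000 × 22% = CHF 45,760
  CHF 10,000 × 26% = CHF 2,600
  → CHF 80,360

Supplementary minimum tax:
  Adjusted income: CHF 618,000 + CHF 206,000 + CHF 65,500 + CHF 17,500 = CHF 907,000
  Exemption: CHF 88,000 − 25% × (CHF 907,000 − CHF 903,000) = CHF 88,000 − CHF 1,000 = CHF 87,000
  Base: CHF 907,000 − CHF 87,000 = CHF 820,000
  CHF 820,000 × 24% = CHF 196,800

Excess of supplementary minimum tax over standard income tax: CHF 196,800 − CHF 80,360 = CHF 116,440.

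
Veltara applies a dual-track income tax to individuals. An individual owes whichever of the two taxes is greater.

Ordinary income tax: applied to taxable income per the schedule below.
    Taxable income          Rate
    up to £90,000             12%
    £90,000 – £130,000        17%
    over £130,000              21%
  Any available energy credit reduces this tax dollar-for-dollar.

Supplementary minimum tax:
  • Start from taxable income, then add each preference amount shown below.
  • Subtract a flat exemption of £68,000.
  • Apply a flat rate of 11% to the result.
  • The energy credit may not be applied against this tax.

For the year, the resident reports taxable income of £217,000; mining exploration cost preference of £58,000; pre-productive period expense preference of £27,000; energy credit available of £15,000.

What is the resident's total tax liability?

Supplementary minimum tax:
  Adjusted income: £217,000 + £58,000 + £27,000 = £302,000
  Less exemption £68,000 → base £234,000
  £234,000 × 11% = £25,740

Ordinary income tax:
  £90,000 × 12% = £10,800
  £40,000 × 17% = £6,800
  £87,000 × 21% = £18,270
  → £35,870
  Less energy credit £15,000 → £20,870

£25,740 > £20,870, so the supplementary minimum tax is the binding amount.

£25,740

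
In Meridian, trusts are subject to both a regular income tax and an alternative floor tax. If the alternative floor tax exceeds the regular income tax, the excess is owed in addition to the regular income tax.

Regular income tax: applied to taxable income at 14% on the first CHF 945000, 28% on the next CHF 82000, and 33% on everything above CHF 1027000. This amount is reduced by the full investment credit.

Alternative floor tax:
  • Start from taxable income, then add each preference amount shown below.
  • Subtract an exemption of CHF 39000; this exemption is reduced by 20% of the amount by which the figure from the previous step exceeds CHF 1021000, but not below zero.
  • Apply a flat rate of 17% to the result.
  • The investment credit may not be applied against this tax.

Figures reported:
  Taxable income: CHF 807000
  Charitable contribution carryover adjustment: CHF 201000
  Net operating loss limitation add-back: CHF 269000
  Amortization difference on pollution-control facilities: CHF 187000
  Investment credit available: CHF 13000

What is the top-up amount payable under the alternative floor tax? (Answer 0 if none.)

Alternative floor tax:
  Adjusted income: CHF 807000 + CHF 201000 + CHF 269000 + CHF 187000 = CHF 1464000
  Exemption: 20% × (CHF 1464000 − CHF 1021000) = CHF 88600 ≥ CHF 39000, so the exemption is fully phased out
  Base: CHF 1464000 − CHF 0 = CHF 1464000
  CHF 1464000 × 17% = CHF 248880

Regular income tax:
  CHF 807000 × 14% = CHF 112980
  Less investment credit CHF 13000 → CHF 99980

Excess of alternative floor tax over regular income tax: CHF 248880 − CHF 99980 = CHF 148900.

CHF 148900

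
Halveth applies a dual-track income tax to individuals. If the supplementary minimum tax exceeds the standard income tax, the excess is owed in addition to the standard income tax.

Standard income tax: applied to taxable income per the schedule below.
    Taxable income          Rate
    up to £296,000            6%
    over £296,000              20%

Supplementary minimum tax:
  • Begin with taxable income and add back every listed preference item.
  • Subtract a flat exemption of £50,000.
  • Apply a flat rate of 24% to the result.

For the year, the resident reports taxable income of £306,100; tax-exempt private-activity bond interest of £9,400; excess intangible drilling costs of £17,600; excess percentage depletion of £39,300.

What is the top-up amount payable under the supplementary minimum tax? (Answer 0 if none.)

Standard income tax:
  £296,000 × 6% = £17,760
  £10,100 × 20% = £2,020
  → £19,780

Supplementary minimum tax:
  Adjusted income: £306,100 + £9,400 + £17,600 + £39,300 = £372,400
  Less exemption £50,000 → base £322,400
  £322,400 × 24% = £77,376

Excess of supplementary minimum tax over standard income tax: £77,376 − £19,780 = £57,596.

£57,596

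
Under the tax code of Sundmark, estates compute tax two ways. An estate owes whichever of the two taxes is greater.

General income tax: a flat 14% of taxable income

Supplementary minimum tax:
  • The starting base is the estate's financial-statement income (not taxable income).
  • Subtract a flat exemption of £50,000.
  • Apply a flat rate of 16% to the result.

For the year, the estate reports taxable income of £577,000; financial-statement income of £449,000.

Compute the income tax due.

£80,780

General income tax:
  £577,000 × 14% = £80,780

Supplementary minimum tax:
  Base (financial-statement income): £449,000
  Less exemption £50,000 → base £399,000
  £399,000 × 16% = £63,840

£80,780 > £63,840, so the general income tax governs.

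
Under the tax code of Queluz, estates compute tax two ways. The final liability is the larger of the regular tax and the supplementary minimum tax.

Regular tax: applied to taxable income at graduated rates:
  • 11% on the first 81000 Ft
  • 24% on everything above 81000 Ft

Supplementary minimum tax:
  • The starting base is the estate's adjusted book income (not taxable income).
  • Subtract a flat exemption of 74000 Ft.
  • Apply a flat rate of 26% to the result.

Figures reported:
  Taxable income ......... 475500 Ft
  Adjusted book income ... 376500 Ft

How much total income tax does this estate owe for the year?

103590 Ft

Regular tax:
  81000 Ft × 11% = 8910 Ft
  394500 Ft × 24% = 94680 Ft
  → 103590 Ft

Supplementary minimum tax:
  Base (adjusted book income): 376500 Ft
  Less exemption 74000 Ft → base 302500 Ft
  302500 Ft × 26% = 78650 Ft

103590 Ft > 78650 Ft, so the regular tax governs.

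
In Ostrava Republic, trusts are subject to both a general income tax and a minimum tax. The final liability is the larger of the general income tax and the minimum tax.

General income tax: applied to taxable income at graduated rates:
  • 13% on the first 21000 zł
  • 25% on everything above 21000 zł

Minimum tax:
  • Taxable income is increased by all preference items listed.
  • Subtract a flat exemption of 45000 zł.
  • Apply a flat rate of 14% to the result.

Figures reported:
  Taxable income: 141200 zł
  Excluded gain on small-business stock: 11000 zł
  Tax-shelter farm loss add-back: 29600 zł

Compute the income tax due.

Minimum tax:
  Adjusted income: 141200 zł + 11000 zł + 29600 zł = 181800 zł
  Less exemption 45000 zł → base 136800 zł
  136800 zł × 14% = 19152 zł

General income tax:
  21000 zł × 13% = 2730 zł
  120200 zł × 25% = 30050 zł
  → 32780 zł

32780 zł > 19152 zł, so the general income tax governs.

32780 zł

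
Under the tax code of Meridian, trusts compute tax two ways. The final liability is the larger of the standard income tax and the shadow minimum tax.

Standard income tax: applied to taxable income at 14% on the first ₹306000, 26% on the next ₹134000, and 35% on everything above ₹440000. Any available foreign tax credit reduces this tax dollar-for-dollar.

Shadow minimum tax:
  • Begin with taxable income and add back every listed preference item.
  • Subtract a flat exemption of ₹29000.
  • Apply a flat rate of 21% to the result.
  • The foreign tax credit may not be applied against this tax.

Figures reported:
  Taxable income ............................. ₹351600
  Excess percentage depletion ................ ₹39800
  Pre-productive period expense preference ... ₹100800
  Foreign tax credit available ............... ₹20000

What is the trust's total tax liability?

Shadow minimum tax:
  Adjusted income: ₹351600 + ₹39800 + ₹100800 = ₹492200
  Less exemption ₹29000 → base ₹463200
  ₹463200 × 21% = ₹97272

Standard income tax:
  ₹306000 × 14% = ₹42840
  ₹45600 × 26% = ₹11856
  → ₹54696
  Less foreign tax credit ₹20000 → ₹34696

₹97272 > ₹34696, so the shadow minimum tax is the binding amount.

₹97272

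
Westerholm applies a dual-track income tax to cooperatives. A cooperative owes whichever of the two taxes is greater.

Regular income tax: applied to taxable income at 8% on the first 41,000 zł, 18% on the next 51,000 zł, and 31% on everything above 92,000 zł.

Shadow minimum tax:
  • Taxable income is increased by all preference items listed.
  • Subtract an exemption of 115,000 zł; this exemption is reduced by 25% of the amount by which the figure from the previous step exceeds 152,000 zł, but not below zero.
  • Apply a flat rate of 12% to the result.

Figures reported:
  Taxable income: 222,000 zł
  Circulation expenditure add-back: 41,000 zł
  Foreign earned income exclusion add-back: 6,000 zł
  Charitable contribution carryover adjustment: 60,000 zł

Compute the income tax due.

52,760 zł

Shadow minimum tax:
  Adjusted income: 222,000 zł + 41,000 zł + 6,000 zł + 60,000 zł = 329,000 zł
  Exemption: 115,000 zł − 25% × (329,000 zł − 152,000 zł) = 115,000 zł − 44,250 zł = 70,750 zł
  Base: 329,000 zł − 70,750 zł = 258,250 zł
  258,250 zł × 12% = 30,990 zł

Regular income tax:
  41,000 zł × 8% = 3,280 zł
  51,000 zł × 18% = 9,180 zł
  130,000 zł × 31% = 40,300 zł
  → 52,760 zł

52,760 zł > 30,990 zł, so the regular income tax governs.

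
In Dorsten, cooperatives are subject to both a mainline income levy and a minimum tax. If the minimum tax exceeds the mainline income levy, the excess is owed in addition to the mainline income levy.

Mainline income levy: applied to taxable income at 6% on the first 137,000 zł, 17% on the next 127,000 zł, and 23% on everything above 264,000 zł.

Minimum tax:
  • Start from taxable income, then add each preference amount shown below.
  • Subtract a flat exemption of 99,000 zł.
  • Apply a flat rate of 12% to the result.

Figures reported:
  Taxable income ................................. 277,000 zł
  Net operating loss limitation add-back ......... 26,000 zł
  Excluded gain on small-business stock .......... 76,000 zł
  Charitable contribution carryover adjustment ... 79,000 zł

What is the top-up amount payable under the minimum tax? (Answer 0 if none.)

10,280 zł

Mainline income levy:
  137,000 zł × 6% = 8,220 zł
  127,000 zł × 17% = 21,590 zł
  13,000 zł × 23% = 2,990 zł
  → 32,800 zł

Minimum tax:
  Adjusted income: 277,000 zł + 26,000 zł + 76,000 zł + 79,000 zł = 458,000 zł
  Less exemption 99,000 zł → base 359,000 zł
  359,000 zł × 12% = 43,080 zł

Excess of minimum tax over mainline income levy: 43,080 zł − 32,800 zł = 10,280 zł.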